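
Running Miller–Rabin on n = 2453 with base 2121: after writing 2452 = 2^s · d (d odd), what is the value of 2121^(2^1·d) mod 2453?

2209

n − 1 = 2452 = 2^2 · 613, so s = 2 and d = 613.
By repeated squaring, 2121^613 ≡ 399 (mod 2453).
x_0 = 399.
x_1 = 399^2 mod 2453 = 2209.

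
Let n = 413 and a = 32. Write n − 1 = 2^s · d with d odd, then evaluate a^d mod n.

n − 1 = 412 = 2^2 · 103, so s = 2 and d = 103.
32^103 mod 413 = 242.

242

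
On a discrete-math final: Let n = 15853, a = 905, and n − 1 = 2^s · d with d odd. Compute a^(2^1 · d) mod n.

1349

n − 1 = 15852 = 2^2 · 3963, so s = 2 and d = 3963.
By repeated squaring, 905^3963 ≡ 11412 (mod 15853).
x_0 = 11412.
x_1 = 11412^2 mod 15853 = 1349.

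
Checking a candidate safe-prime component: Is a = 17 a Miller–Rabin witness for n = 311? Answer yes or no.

n − 1 = 310 = 2^1 · 155, so s = 1 and d = 155.
By repeated squaring, 17^155 ≡ 310 (mod 311).
x_0 = 17^155 mod 311 = 310.
x_0 = 310 ≡ −1, so 17 is not a witness.

no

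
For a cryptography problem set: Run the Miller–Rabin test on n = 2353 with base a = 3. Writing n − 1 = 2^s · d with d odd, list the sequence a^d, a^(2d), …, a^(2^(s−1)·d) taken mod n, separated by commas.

n − 1 = 2352 = 2^4 · 147, so s = 4 and d = 147.
x_0 = 3^147 mod 2353 = 2016.
x_1 = 2016^2 mod 2353 = 625.
x_2 = 625^2 mod 2353 = 27.
x_3 = 27^2 mod 2353 = 729.

2016, 625, 27, 729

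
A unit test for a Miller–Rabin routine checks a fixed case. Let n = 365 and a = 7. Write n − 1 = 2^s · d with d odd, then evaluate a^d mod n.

n − 1 = 364 = 2^2 · 91, so s = 2 and d = 91.
7^91 mod 365 = 43.

43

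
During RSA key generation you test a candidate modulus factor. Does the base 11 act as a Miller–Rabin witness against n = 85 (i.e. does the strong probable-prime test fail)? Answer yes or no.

n − 1 = 84 = 2^2 · 21, so s = 2 and d = 21.
x_0 = 11^21 mod 85 = 61.
x_0 is neither 1 nor 84, so continue squaring.
x_1 = 61^2 mod 85 = 66.
Reached i = s−1 = 1 without hitting −1: 11 is a Miller–Rabin witness and 85 is composite.

yes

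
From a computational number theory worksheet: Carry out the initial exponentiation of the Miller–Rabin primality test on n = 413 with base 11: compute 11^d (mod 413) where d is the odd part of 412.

165

n − 1 = 412 = 2^2 · 103, so s = 2 and d = 103.
Repeated squaring mod 413: 11^1 ≡ 11, 11^2 ≡ 121, 11^4 ≡ 186, 11^8 ≡ 317, 11^16 ≡ 130, 11^32 ≡ 380, 11^64 ≡ 263.
103 = 64 + 32 + 4 + 2 + 1, so 11^103 ≡ 263·380·186·121·11 ≡ 165 (mod 413).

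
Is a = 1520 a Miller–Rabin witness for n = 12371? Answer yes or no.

n − 1 = 12370 = 2^1 · 6185, so s = 1 and d = 6185.
x_0 = 1520^6185 mod 12371 = 8102.
x_0 ∉ {1, 12370} and s = 1, so 1520 is a Miller–Rabin witness and 12371 is composite.

yes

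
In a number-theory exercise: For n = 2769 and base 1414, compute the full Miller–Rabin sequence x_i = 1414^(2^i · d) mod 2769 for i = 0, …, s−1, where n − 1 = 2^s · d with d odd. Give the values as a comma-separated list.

1915, 1069, 1933, 1108

n − 1 = 2768 = 2^4 · 173, so s = 4 and d = 173.
x_0 = 1414^173 mod 2769 = 1915.
x_1 = 1915^2 mod 2769 = 1069.
x_2 = 1069^2 mod 2769 = 1933.
x_3 = 1933^2 mod 2769 = 1108.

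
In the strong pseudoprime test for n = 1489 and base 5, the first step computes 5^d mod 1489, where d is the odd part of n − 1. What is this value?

225

n − 1 = 1488 = 2^4 · 93, so s = 4 and d = 93.
5^93 mod 1489 = 225.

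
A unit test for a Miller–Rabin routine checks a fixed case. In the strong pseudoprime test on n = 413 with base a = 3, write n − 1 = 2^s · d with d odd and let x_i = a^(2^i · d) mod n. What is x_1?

n − 1 = 412 = 2^2 · 103, so s = 2 and d = 103.
Repeated squaring mod 413: 3^1 ≡ 3, 3^2 ≡ 9, 3^4 ≡ 81, 3^8 ≡ 366, 3^16 ≡ 144, 3^32 ≡ 86, 3^64 ≡ 375.
103 = 64 + 32 + 4 + 2 + 1, so 3^103 ≡ 375·86·81·9·3 ≡ 262 (mod 413).
x_0 = 262.
x_1 = 262^2 mod 413 = 86.

86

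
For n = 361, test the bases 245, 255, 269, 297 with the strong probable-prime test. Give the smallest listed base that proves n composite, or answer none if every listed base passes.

255

n − 1 = 360 = 2^3 · 45, so s = 3 and d = 45.
Base 245: x_0 = 245^45 mod 361 = 1. x_0 = 1, so 245 is not a witness.
Base 255: x_0 = 255^45 mod 361 = 303. x_0 is neither 1 nor 360, so continue squaring. x_1 = 303^2 mod 361 = 115. x_2 = 115^2 mod 361 = 229. Reached i = s−1 = 2 without hitting −1: 255 is a Miller–Rabin witness and 361 is composite.
Base 269: x_0 = 269^45 mod 361 = 208. x_0 is neither 1 nor 360, so continue squaring. x_1 = 208^2 mod 361 = 305. x_2 = 305^2 mod 361 = 248. Reached i = s−1 = 2 without hitting −1: 269 is a Miller–Rabin witness and 361 is composite.
Base 297: x_0 = 297^45 mod 361 = 227. x_0 is neither 1 nor 360, so continue squaring. x_1 = 227^2 mod 361 = 267. x_2 = 267^2 mod 361 = 172. Reached i = s−1 = 2 without hitting −1: 297 is a Miller–Rabin witness and 361 is composite.
The smallest witness among the given bases is 255.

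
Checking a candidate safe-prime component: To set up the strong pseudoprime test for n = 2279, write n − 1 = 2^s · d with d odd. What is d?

Halving: 2278 → 1139; 1139 is odd.
So 2278 = 2^1 · 1139.

1139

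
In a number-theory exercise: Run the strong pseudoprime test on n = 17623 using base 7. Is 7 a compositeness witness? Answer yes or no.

n − 1 = 17622 = 2^1 · 8811, so s = 1 and d = 8811.
Repeated squaring mod 17623: 7^1 ≡ 7, 7^2 ≡ 49, 7^4 ≡ 2401, 7^8 ≡ 2080, 7^16 ≡ 8765, 7^32 ≡ 6568, 7^64 ≡ 15143, 7^128 ≡ 17596, 7^256 ≡ 729, 7^512 ≡ 2751, 7^1024 ≡ 7734, 7^2048 ≡ 2294, 7^4096 ≡ 10782, 7^8192 ≡ 10216.
8811 = 8192 + 512 + 64 + 32 + 8 + 2 + 1, so 7^8811 ≡ 10216·2751·15143·6568·2080·49·7 ≡ 17622 (mod 17623).
x_0 = 7^8811 mod 17623 = 17622.
x_0 = 17622 ≡ −1, so 7 is not a witness.

no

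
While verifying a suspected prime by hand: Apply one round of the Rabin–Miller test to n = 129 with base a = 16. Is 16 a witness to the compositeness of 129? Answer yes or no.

n − 1 = 128 = 2^7 · 1, so s = 7 and d = 1.
x_0 = 16^1 mod 129 = 16.
x_0 is neither 1 nor 128, so continue squaring.
x_1 = 16^2 mod 129 = 127.
x_2 = 127^2 mod 129 = 4.
x_3 = 4^2 mod 129 = 16.
x_4 = 16^2 mod 129 = 127.
x_5 = 127^2 mod 129 = 4.
x_6 = 4^2 mod 129 = 16.
Reached i = s−1 = 6 without hitting −1: 16 is a Miller–Rabin witness and 129 is composite.

yes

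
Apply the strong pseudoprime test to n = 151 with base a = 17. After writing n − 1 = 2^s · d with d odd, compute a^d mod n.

1

n − 1 = 150 = 2^1 · 75, so s = 1 and d = 75.
17^75 mod 151 = 1.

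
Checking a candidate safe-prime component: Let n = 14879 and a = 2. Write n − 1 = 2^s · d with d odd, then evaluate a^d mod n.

1

n − 1 = 14878 = 2^1 · 7439, so s = 1 and d = 7439.
Repeated squaring mod 14879: 2^1 ≡ 2, 2^2 ≡ 4, 2^4 ≡ 16, 2^8 ≡ 256, 2^16 ≡ 6020, 2^32 ≡ 10035, 2^64 ≡ 153, 2^128 ≡ 8530, 2^256 ≡ 2590, 2^512 ≡ 12550, 2^1024 ≡ 8285, 2^2048 ≡ 4398, 2^4096 ≡ 14583.
7439 = 4096 + 2048 + 1024 + 256 + 8 + 4 + 2 + 1, so 2^7439 ≡ 14583·4398·8285·2590·256·16·4·2 ≡ 1 (mod 14879).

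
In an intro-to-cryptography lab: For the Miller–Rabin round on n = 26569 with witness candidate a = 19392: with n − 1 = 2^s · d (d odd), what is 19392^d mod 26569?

n − 1 = 26568 = 2^3 · 3321, so s = 3 and d = 3321.
Repeated squaring mod 26569: 19392^1 ≡ 19392, 19392^2 ≡ 18607, 19392^4 ≡ 26379, 19392^8 ≡ 9531, 19392^16 ≡ 550, 19392^32 ≡ 10241, 19392^64 ≡ 10238, 19392^128 ≡ 1939, 19392^256 ≡ 13492, 19392^512 ≡ 9845, 19392^1024 ≡ 313, 19392^2048 ≡ 18262.
3321 = 2048 + 1024 + 128 + 64 + 32 + 16 + 8 + 1, so 19392^3321 ≡ 18262·313·1939·10238·10241·550·9531·19392 ≡ 25103 (mod 26569).

25103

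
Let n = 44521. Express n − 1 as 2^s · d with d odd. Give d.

Halving: 44520 → 22260 → 11130 → 5565; 5565 is odd.
So 44520 = 2^3 · 5565.

5565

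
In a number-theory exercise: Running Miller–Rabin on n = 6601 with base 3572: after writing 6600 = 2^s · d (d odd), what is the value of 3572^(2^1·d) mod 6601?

4509

n − 1 = 6600 = 2^3 · 825, so s = 3 and d = 825.
x_0 = 3572^825 mod 6601 = 2920.
x_1 = 2920^2 mod 6601 = 4509.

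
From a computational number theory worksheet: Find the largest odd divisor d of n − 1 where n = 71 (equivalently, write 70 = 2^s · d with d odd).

Halving: 70 → 35; 35 is odd.
So 70 = 2^1 · 35.

35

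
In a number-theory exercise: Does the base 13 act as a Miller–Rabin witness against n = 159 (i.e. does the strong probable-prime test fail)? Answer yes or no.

yes

n − 1 = 158 = 2^1 · 79, so s = 1 and d = 79.
x_0 = 13^79 mod 159 = 13.
x_0 ∉ {1, 158} and s = 1, so 13 is a Miller–Rabin witness and 159 is composite.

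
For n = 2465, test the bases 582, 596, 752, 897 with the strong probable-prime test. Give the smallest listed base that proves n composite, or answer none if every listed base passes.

n − 1 = 2464 = 2^5 · 77, so s = 5 and d = 77.
Base 582: x_0 = 582^77 mod 2465 = 1177. x_0 is neither 1 nor 2464, so continue squaring. x_1 = 1177^2 mod 2465 = 2464. x_1 ≡ −1, so 582 is not a witness.
Base 596: x_0 = 596^77 mod 2465 = 1. x_0 = 1, so 596 is not a witness.
Base 752: x_0 = 752^77 mod 2465 = 157. x_0 is neither 1 nor 2464, so continue squaring. x_1 = 157^2 mod 2465 = 2464. x_1 ≡ −1, so 752 is not a witness.
Base 897: x_0 = 897^77 mod 2465 = 302. x_0 is neither 1 nor 2464, so continue squaring. x_1 = 302^2 mod 2465 = 2464. x_1 ≡ −1, so 897 is not a witness.
No listed base is a witness for 2465.

none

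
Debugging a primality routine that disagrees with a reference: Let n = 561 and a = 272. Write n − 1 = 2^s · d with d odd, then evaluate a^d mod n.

n − 1 = 560 = 2^4 · 35, so s = 4 and d = 35.
Repeated squaring mod 561: 272^1 ≡ 272, 272^2 ≡ 493, 272^4 ≡ 136, 272^8 ≡ 544, 272^16 ≡ 289, 272^32 ≡ 493.
35 = 32 + 2 + 1, so 272^35 ≡ 493·493·272 ≡ 527 (mod 561).

527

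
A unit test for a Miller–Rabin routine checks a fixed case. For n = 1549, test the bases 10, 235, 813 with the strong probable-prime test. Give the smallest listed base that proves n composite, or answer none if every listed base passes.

none

n − 1 = 1548 = 2^2 · 387, so s = 2 and d = 387.
Base 10: x_0 = 10^387 mod 1549 = 1461. x_0 is neither 1 nor 1548, so continue squaring. x_1 = 1461^2 mod 1549 = 1548. x_1 ≡ −1, so 10 is not a witness.
Base 235: x_0 = 235^387 mod 1549 = 88. x_0 is neither 1 nor 1548, so continue squaring. x_1 = 88^2 mod 1549 = 1548. x_1 ≡ −1, so 235 is not a witness.
Base 813: x_0 = 813^387 mod 1549 = 88. x_0 is neither 1 nor 1548, so continue squaring. x_1 = 88^2 mod 1549 = 1548. x_1 ≡ −1, so 813 is not a witness.
No listed base is a witness for 1549.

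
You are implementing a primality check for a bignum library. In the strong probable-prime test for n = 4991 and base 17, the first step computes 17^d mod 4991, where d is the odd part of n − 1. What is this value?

1111

n − 1 = 4990 = 2^1 · 2495, so s = 1 and d = 2495.
17^2495 mod 4991 = 1111.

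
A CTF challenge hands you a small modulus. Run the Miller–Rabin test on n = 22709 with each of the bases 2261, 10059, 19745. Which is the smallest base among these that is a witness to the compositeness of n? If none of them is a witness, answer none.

n − 1 = 22708 = 2^2 · 5677, so s = 2 and d = 5677.
Base 2261: x_0 = 2261^5677 mod 22709 = 9702. x_0 is neither 1 nor 22708, so continue squaring. x_1 = 9702^2 mod 22709 = 22708. x_1 ≡ −1, so 2261 is not a witness.
Base 10059: x_0 = 10059^5677 mod 22709 = 13007. x_0 is neither 1 nor 22708, so continue squaring. x_1 = 13007^2 mod 22709 = 22708. x_1 ≡ −1, so 10059 is not a witness.
Base 19745: x_0 = 19745^5677 mod 22709 = 22708. x_0 = 22708 ≡ −1, so 19745 is not a witness.
No listed base is a witness for 22709.

none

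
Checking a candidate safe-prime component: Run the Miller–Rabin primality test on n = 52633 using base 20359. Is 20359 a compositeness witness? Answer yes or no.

yes

n − 1 = 52632 = 2^3 · 6579, so s = 3 and d = 6579.
x_0 = 20359^6579 mod 52633 = 26060.
x_0 is neither 1 nor 52632, so continue squaring.
x_1 = 26060^2 mod 52633 = 1.
x_1 = 1 but x_0 ≠ ±1, a nontrivial square root of 1 — 20359 is a witness and 52633 is composite.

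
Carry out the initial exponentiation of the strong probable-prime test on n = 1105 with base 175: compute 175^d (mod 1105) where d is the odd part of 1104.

n − 1 = 1104 = 2^4 · 69, so s = 4 and d = 69.
Repeated squaring mod 1105: 175^1 ≡ 175, 175^2 ≡ 790, 175^4 ≡ 880, 175^8 ≡ 900, 175^16 ≡ 35, 175^32 ≡ 120, 175^64 ≡ 35.
69 = 64 + 4 + 1, so 175^69 ≡ 35·880·175 ≡ 915 (mod 1105).

915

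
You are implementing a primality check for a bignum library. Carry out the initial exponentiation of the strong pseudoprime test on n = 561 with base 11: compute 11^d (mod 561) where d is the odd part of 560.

209

n − 1 = 560 = 2^4 · 35, so s = 4 and d = 35.
11^35 mod 561 = 209.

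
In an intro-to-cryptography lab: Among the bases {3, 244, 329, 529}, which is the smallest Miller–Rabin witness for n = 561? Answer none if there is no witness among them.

3

n − 1 = 560 = 2^4 · 35, so s = 4 and d = 35.
Base 3: x_0 = 3^35 mod 561 = 78. x_0 is neither 1 nor 560, so continue squaring. x_1 = 78^2 mod 561 = 474. x_2 = 474^2 mod 561 = 276. x_3 = 276^2 mod 561 = 441. Reached i = s−1 = 3 without hitting −1: 3 is a Miller–Rabin witness and 561 is composite.
Base 244: x_0 = 244^35 mod 561 = 505. x_0 is neither 1 nor 560, so continue squaring. x_1 = 505^2 mod 561 = 331. x_2 = 331^2 mod 561 = 166. x_3 = 166^2 mod 561 = 67. Reached i = s−1 = 3 without hitting −1: 244 is a Miller–Rabin witness and 561 is composite.
Base 329: x_0 = 329^35 mod 561 = 131. x_0 is neither 1 nor 560, so continue squaring. x_1 = 131^2 mod 561 = 331. x_2 = 331^2 mod 561 = 166. x_3 = 166^2 mod 561 = 67. Reached i = s−1 = 3 without hitting −1: 329 is a Miller–Rabin witness and 561 is composite.
Base 529: x_0 = 529^35 mod 561 = 331. x_0 is neither 1 nor 560, so continue squaring. x_1 = 331^2 mod 561 = 166. x_2 = 166^2 mod 561 = 67. x_3 = 67^2 mod 561 = 1. x_3 = 1 but x_2 ≠ ±1, a nontrivial square root of 1 — 529 is a witness and 561 is composite.
The smallest witness among the given bases is 3.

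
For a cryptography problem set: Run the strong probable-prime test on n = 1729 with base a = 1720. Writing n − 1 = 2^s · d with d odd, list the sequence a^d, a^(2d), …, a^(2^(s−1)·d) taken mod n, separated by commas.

1728, 1, 1, 1, 1, 1

n − 1 = 1728 = 2^6 · 27, so s = 6 and d = 27.
x_0 = 1720^27 mod 1729 = 1728.
x_1 = 1728^2 mod 1729 = 1.
x_2 = 1^2 mod 1729 = 1.
x_3 = 1^2 mod 1729 = 1.
x_4 = 1^2 mod 1729 = 1.
x_5 = 1^2 mod 1729 = 1.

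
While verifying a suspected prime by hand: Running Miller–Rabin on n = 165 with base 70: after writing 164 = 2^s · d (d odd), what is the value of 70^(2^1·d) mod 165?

n − 1 = 164 = 2^2 · 41, so s = 2 and d = 41.
x_0 = 70^41 mod 165 = 70.
x_1 = 70^2 mod 165 = 115.

115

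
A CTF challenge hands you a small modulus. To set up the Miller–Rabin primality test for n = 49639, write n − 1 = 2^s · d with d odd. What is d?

24819

Halving: 49638 → 24819; 24819 is odd.
So 49638 = 2^1 · 24819.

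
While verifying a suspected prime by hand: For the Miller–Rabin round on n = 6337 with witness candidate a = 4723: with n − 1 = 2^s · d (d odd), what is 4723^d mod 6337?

4624

n − 1 = 6336 = 2^6 · 99, so s = 6 and d = 99.
4723^99 mod 6337 = 4624.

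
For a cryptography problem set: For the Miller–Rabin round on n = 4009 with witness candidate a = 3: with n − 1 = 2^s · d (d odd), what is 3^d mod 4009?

1817

n − 1 = 4008 = 2^3 · 501, so s = 3 and d = 501.
Repeated squaring mod 4009: 3^1 ≡ 3, 3^2 ≡ 9, 3^4 ≡ 81, 3^8 ≡ 2552, 3^16 ≡ 2088, 3^32 ≡ 1961, 3^64 ≡ 890, 3^128 ≡ 2327, 3^256 ≡ 2779.
501 = 256 + 128 + 64 + 32 + 16 + 4 + 1, so 3^501 ≡ 2779·2327·890·1961·2088·81·3 ≡ 1817 (mod 4009).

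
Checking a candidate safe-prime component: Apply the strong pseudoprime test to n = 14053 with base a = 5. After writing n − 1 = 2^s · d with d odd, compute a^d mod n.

n − 1 = 14052 = 2^2 · 3513, so s = 2 and d = 3513.
5^3513 mod 14053 = 226.

226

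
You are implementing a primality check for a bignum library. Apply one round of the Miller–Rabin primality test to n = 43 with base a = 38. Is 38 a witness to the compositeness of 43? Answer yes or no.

n − 1 = 42 = 2^1 · 21, so s = 1 and d = 21.
By repeated squaring, 38^21 ≡ 1 (mod 43).
x_0 = 38^21 mod 43 = 1.
x_0 = 1, so 38 is not a witness.

no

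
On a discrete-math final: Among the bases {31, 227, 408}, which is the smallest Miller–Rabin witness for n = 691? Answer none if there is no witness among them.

n − 1 = 690 = 2^1 · 345, so s = 1 and d = 345.
Base 31: x_0 = 31^345 mod 691 = 690. x_0 = 690 ≡ −1, so 31 is not a witness.
Base 227: x_0 = 227^345 mod 691 = 690. x_0 = 690 ≡ −1, so 227 is not a witness.
Base 408: x_0 = 408^345 mod 691 = 690. x_0 = 690 ≡ −1, so 408 is not a witness.
No listed base is a witness for 691.

none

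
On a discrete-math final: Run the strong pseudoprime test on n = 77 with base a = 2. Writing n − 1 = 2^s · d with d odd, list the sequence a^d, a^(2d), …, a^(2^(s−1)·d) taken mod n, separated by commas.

n − 1 = 76 = 2^2 · 19, so s = 2 and d = 19.
x_0 = 2^19 mod 77 = 72.
x_1 = 72^2 mod 77 = 25.

72, 25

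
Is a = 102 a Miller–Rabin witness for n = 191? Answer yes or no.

no

n − 1 = 190 = 2^1 · 95, so s = 1 and d = 95.
Repeated squaring mod 191: 102^1 ≡ 102, 102^2 ≡ 90, 102^4 ≡ 78, 102^8 ≡ 163, 102^16 ≡ 20, 102^32 ≡ 18, 102^64 ≡ 133.
95 = 64 + 16 + 8 + 4 + 2 + 1, so 102^95 ≡ 133·20·163·78·90·102 ≡ 1 (mod 191).
x_0 = 102^95 mod 191 = 1.
x_0 = 1, so 102 is not a witness.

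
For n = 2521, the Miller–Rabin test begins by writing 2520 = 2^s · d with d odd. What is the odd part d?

Halving: 2520 → 1260 → 630 → 315; 315 is odd.
So 2520 = 2^3 · 315.

315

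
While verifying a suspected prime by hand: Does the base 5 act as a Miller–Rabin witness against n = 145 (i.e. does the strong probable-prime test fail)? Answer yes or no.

yes

n − 1 = 144 = 2^4 · 9, so s = 4 and d = 9.
Repeated squaring mod 145: 5^1 ≡ 5, 5^2 ≡ 25, 5^4 ≡ 45, 5^8 ≡ 140.
9 = 8 + 1, so 5^9 ≡ 140·5 ≡ 120 (mod 145).
x_0 = 5^9 mod 145 = 120.
x_0 is neither 1 nor 144, so continue squaring.
x_1 = 120^2 mod 145 = 45.
x_2 = 45^2 mod 145 = 140.
x_3 = 140^2 mod 145 = 25.
Reached i = s−1 = 3 without hitting −1: 5 is a Miller–Rabin witness and 145 is composite.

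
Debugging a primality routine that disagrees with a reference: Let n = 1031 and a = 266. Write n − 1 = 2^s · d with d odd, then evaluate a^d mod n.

1

n − 1 = 1030 = 2^1 · 515, so s = 1 and d = 515.
266^515 mod 1031 = 1.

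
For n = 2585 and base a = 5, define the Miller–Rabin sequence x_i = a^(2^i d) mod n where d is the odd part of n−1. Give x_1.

1435

n − 1 = 2584 = 2^3 · 323, so s = 3 and d = 323.
x_0 = 5^323 mod 2585 = 1885.
x_1 = 1885^2 mod 2585 = 1435.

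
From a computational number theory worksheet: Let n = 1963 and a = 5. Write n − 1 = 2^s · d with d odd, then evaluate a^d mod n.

n − 1 = 1962 = 2^1 · 981, so s = 1 and d = 981.
5^981 mod 1963 = 525.

525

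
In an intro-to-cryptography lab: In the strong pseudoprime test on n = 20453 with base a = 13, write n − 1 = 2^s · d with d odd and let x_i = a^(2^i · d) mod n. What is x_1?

13772

n − 1 = 20452 = 2^2 · 5113, so s = 2 and d = 5113.
x_0 = 13^5113 mod 20453 = 7417.
x_1 = 7417^2 mod 20453 = 13772.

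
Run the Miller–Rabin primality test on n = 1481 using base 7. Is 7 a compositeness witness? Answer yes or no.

no

n − 1 = 1480 = 2^3 · 185, so s = 3 and d = 185.
x_0 = 7^185 mod 1481 = 1.
x_0 = 1, so 7 is not a witness.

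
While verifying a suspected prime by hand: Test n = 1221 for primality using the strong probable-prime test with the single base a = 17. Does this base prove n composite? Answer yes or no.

n − 1 = 1220 = 2^2 · 305, so s = 2 and d = 305.
x_0 = 17^305 mod 1221 = 494.
x_0 is neither 1 nor 1220, so continue squaring.
x_1 = 494^2 mod 1221 = 1057.
Reached i = s−1 = 1 without hitting −1: 17 is a Miller–Rabin witness and 1221 is composite.

yes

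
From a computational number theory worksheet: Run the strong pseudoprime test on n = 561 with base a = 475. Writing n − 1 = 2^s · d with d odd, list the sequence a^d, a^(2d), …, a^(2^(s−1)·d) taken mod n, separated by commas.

373, 1, 1, 1

n − 1 = 560 = 2^4 · 35, so s = 4 and d = 35.
x_0 = 475^35 mod 561 = 373.
x_1 = 373^2 mod 561 = 1.
x_2 = 1^2 mod 561 = 1.
x_3 = 1^2 mod 561 = 1.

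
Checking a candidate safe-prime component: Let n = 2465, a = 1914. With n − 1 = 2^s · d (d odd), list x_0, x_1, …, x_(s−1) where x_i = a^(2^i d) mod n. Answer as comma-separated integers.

2204, 1566, 2146, 696, 1276

n − 1 = 2464 = 2^5 · 77, so s = 5 and d = 77.
x_0 = 1914^77 mod 2465 = 2204.
x_1 = 2204^2 mod 2465 = 1566.
x_2 = 1566^2 mod 2465 = 2146.
x_3 = 2146^2 mod 2465 = 696.
x_4 = 696^2 mod 2465 = 1276.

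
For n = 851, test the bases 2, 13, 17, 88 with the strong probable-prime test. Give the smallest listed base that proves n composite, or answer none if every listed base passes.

n − 1 = 850 = 2^1 · 425, so s = 1 and d = 425.
Base 2: x_0 = 2^425 mod 851 = 542. x_0 ∉ {1, 850} and s = 1, so 2 is a Miller–Rabin witness and 851 is composite.
Base 13: x_0 = 13^425 mod 851 = 170. x_0 ∉ {1, 850} and s = 1, so 13 is a Miller–Rabin witness and 851 is composite.
Base 17: x_0 = 17^425 mod 851 = 227. x_0 ∉ {1, 850} and s = 1, so 17 is a Miller–Rabin witness and 851 is composite.
Base 88: x_0 = 88^425 mod 851 = 843. x_0 ∉ {1, 850} and s = 1, so 88 is a Miller–Rabin witness and 851 is composite.
The smallest witness among the given bases is 2.

2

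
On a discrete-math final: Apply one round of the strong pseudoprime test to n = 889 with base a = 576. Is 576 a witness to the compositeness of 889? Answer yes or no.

yes

n − 1 = 888 = 2^3 · 111, so s = 3 and d = 111.
Repeated squaring mod 889: 576^1 ≡ 576, 576^2 ≡ 179, 576^4 ≡ 37, 576^8 ≡ 480, 576^16 ≡ 149, 576^32 ≡ 865, 576^64 ≡ 576.
111 = 64 + 32 + 8 + 4 + 2 + 1, so 576^111 ≡ 576·865·480·37·179·576 ≡ 869 (mod 889).
x_0 = 576^111 mod 889 = 869.
x_0 is neither 1 nor 888, so continue squaring.
x_1 = 869^2 mod 889 = 400.
x_2 = 400^2 mod 889 = 869.
Reached i = s−1 = 2 without hitting −1: 576 is a Miller–Rabin witness and 889 is composite.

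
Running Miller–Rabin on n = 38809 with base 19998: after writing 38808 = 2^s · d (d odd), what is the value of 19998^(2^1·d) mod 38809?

n − 1 = 38808 = 2^3 · 4851, so s = 3 and d = 4851.
x_0 = 19998^4851 mod 38809 = 18322.
x_1 = 18322^2 mod 38809 = 36643.

36643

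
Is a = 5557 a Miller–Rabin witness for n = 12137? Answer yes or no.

yes

n − 1 = 12136 = 2^3 · 1517, so s = 3 and d = 1517.
x_0 = 5557^1517 mod 12137 = 7846.
x_0 is neither 1 nor 12136, so continue squaring.
x_1 = 7846^2 mod 12137 = 852.
x_2 = 852^2 mod 12137 = 9821.
Reached i = s−1 = 2 without hitting −1: 5557 is a Miller–Rabin witness and 12137 is composite.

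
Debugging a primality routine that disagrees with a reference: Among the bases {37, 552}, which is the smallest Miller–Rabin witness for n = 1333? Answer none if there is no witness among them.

none

n − 1 = 1332 = 2^2 · 333, so s = 2 and d = 333.
Base 37: x_0 = 37^333 mod 1333 = 1332. x_0 = 1332 ≡ −1, so 37 is not a witness.
Base 552: x_0 = 552^333 mod 1333 = 1. x_0 = 1, so 552 is not a witness.
No listed base is a witness for 1333.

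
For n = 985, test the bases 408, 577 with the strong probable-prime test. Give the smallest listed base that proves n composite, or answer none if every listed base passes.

n − 1 = 984 = 2^3 · 123, so s = 3 and d = 123.
Base 408: x_0 = 408^123 mod 985 = 577. x_0 is neither 1 nor 984, so continue squaring. x_1 = 577^2 mod 985 = 984. x_1 ≡ −1, so 408 is not a witness.
Base 577: x_0 = 577^123 mod 985 = 408. x_0 is neither 1 nor 984, so continue squaring. x_1 = 408^2 mod 985 = 984. x_1 ≡ −1, so 577 is not a witness.
No listed base is a witness for 985.

none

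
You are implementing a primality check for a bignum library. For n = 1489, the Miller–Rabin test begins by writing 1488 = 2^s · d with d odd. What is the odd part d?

Halving: 1488 → 744 → 372 → 186 → 93; 93 is odd.
So 1488 = 2^4 · 93.

93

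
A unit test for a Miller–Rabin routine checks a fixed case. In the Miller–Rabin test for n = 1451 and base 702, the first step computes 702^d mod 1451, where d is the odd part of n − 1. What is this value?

n − 1 = 1450 = 2^1 · 725, so s = 1 and d = 725.
702^725 mod 1451 = 1.

1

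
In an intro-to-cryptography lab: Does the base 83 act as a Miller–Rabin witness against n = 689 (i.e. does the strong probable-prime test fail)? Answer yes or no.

no

n − 1 = 688 = 2^4 · 43, so s = 4 and d = 43.
By repeated squaring, 83^43 ≡ 606 (mod 689).
x_0 = 83^43 mod 689 = 606.
x_0 is neither 1 nor 688, so continue squaring.
x_1 = 606^2 mod 689 = 688.
x_1 ≡ −1, so 83 is not a witness.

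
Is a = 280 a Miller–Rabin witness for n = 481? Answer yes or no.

n − 1 = 480 = 2^5 · 15, so s = 5 and d = 15.
x_0 = 280^15 mod 481 = 434.
x_0 is neither 1 nor 480, so continue squaring.
x_1 = 434^2 mod 481 = 285.
x_2 = 285^2 mod 481 = 417.
x_3 = 417^2 mod 481 = 248.
x_4 = 248^2 mod 481 = 417.
Reached i = s−1 = 4 without hitting −1: 280 is a Miller–Rabin witness and 481 is composite.

yes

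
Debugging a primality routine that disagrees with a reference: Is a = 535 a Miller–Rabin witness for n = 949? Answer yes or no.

n − 1 = 948 = 2^2 · 237, so s = 2 and d = 237.
x_0 = 535^237 mod 949 = 265.
x_0 is neither 1 nor 948, so continue squaring.
x_1 = 265^2 mod 949 = 948.
x_1 ≡ −1, so 535 is not a witness.

no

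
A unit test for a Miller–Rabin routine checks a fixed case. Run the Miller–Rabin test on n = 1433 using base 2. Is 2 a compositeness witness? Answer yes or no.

no

n − 1 = 1432 = 2^3 · 179, so s = 3 and d = 179.
x_0 = 2^179 mod 1433 = 1.
x_0 = 1, so 2 is not a witness.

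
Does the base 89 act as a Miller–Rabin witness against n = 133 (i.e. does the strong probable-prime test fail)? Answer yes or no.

yes

n − 1 = 132 = 2^2 · 33, so s = 2 and d = 33.
Repeated squaring mod 133: 89^1 ≡ 89, 89^2 ≡ 74, 89^4 ≡ 23, 89^8 ≡ 130, 89^16 ≡ 9, 89^32 ≡ 81.
33 = 32 + 1, so 89^33 ≡ 81·89 ≡ 27 (mod 133).
x_0 = 89^33 mod 133 = 27.
x_0 is neither 1 nor 132, so continue squaring.
x_1 = 27^2 mod 133 = 64.
Reached i = s−1 = 1 without hitting −1: 89 is a Miller–Rabin witness and 133 is composite.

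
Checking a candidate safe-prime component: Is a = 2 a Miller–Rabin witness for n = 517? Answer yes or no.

yes

n − 1 = 516 = 2^2 · 129, so s = 2 and d = 129.
x_0 = 2^129 mod 517 = 28.
x_0 is neither 1 nor 516, so continue squaring.
x_1 = 28^2 mod 517 = 267.
Reached i = s−1 = 1 without hitting −1: 2 is a Miller–Rabin witness and 517 is composite.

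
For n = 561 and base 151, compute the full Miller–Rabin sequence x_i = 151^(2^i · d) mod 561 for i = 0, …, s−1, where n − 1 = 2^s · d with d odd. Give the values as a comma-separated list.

43, 166, 67, 1

n − 1 = 560 = 2^4 · 35, so s = 4 and d = 35.
x_0 = 151^35 mod 561 = 43.
x_1 = 43^2 mod 561 = 166.
x_2 = 166^2 mod 561 = 67.
x_3 = 67^2 mod 561 = 1.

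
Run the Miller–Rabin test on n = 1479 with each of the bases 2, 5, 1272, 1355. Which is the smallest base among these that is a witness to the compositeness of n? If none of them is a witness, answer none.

2

n − 1 = 1478 = 2^1 · 739, so s = 1 and d = 739.
Base 2: x_0 = 2^739 mod 1479 = 569. x_0 ∉ {1, 1478} and s = 1, so 2 is a Miller–Rabin witness and 1479 is composite.
Base 5: x_0 = 5^739 mod 1479 = 941. x_0 ∉ {1, 1478} and s = 1, so 5 is a Miller–Rabin witness and 1479 is composite.
Base 1272: x_0 = 1272^739 mod 1479 = 24. x_0 ∉ {1, 1478} and s = 1, so 1272 is a Miller–Rabin witness and 1479 is composite.
Base 1355: x_0 = 1355^739 mod 1479 = 113. x_0 ∉ {1, 1478} and s = 1, so 1355 is a Miller–Rabin witness and 1479 is composite.
The smallest witness among the given bases is 2.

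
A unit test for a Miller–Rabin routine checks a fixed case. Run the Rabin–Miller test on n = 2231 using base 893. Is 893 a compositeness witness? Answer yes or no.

yes

n − 1 = 2230 = 2^1 · 1115, so s = 1 and d = 1115.
Repeated squaring mod 2231: 893^1 ≡ 893, 893^2 ≡ 982, 893^4 ≡ 532, 893^8 ≡ 1918, 893^16 ≡ 2036, 893^32 ≡ 98, 893^64 ≡ 680, 893^128 ≡ 583, 893^256 ≡ 777, 893^512 ≡ 1359, 893^1024 ≡ 1844.
1115 = 1024 + 64 + 16 + 8 + 2 + 1, so 893^1115 ≡ 1844·680·2036·1918·982·893 ≡ 1400 (mod 2231).
x_0 = 893^1115 mod 2231 = 1400.
x_0 ∉ {1, 2230} and s = 1, so 893 is a Miller–Rabin witness and 2231 is composite.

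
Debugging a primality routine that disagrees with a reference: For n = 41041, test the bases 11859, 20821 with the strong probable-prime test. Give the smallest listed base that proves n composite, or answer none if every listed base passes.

20821

n − 1 = 41040 = 2^4 · 2565, so s = 4 and d = 2565.
Base 11859: x_0 = 11859^2565 mod 41041 = 1. x_0 = 1, so 11859 is not a witness.
Base 20821: x_0 = 20821^2565 mod 41041 = 3037. x_0 is neither 1 nor 41040, so continue squaring. x_1 = 3037^2 mod 41041 = 30185. x_2 = 30185^2 mod 41041 = 24025. x_3 = 24025^2 mod 41041 = 1. x_3 = 1 but x_2 ≠ ±1, a nontrivial square root of 1 — 20821 is a witness and 41041 is composite.
The smallest witness among the given bases is 20821.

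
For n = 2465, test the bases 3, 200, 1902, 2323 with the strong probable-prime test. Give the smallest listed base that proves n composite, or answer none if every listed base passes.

n − 1 = 2464 = 2^5 · 77, so s = 5 and d = 77.
Base 3: x_0 = 3^77 mod 2465 = 2018. x_0 is neither 1 nor 2464, so continue squaring. x_1 = 2018^2 mod 2465 = 144. x_2 = 144^2 mod 2465 = 1016. x_3 = 1016^2 mod 2465 = 1886. x_4 = 1886^2 mod 2465 = 1. x_4 = 1 but x_3 ≠ ±1, a nontrivial square root of 1 — 3 is a witness and 2465 is composite.
Base 200: x_0 = 200^77 mod 2465 = 795. x_0 is neither 1 nor 2464, so continue squaring. x_1 = 795^2 mod 2465 = 985. x_2 = 985^2 mod 2465 = 1480. x_3 = 1480^2 mod 2465 = 1480. x_4 = 1480^2 mod 2465 = 1480. Reached i = s−1 = 4 without hitting −1: 200 is a Miller–Rabin witness and 2465 is composite.
Base 1902: x_0 = 1902^77 mod 2465 = 597. x_0 is neither 1 nor 2464, so continue squaring. x_1 = 597^2 mod 2465 = 1449. x_2 = 1449^2 mod 2465 = 1886. x_3 = 1886^2 mod 2465 = 1. x_3 = 1 but x_2 ≠ ±1, a nontrivial square root of 1 — 1902 is a witness and 2465 is composite.
Base 2323: x_0 = 2323^77 mod 2465 = 568. x_0 is neither 1 nor 2464, so continue squaring. x_1 = 568^2 mod 2465 = 2174. x_2 = 2174^2 mod 2465 = 871. x_3 = 871^2 mod 2465 = 1886. x_4 = 1886^2 mod 2465 = 1. x_4 = 1 but x_3 ≠ ±1, a nontrivial square root of 1 — 2323 is a witness and 2465 is composite.
The smallest witness among the given bases is 3.

3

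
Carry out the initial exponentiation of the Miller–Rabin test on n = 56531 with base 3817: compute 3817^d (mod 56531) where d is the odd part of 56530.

n − 1 = 56530 = 2^1 · 28265, so s = 1 and d = 28265.
Repeated squaring mod 56531: 3817^1 ≡ 3817, 3817^2 ≡ 41022, 3817^4 ≡ 46207, 3817^8 ≡ 24041, 3817^16 ≡ 53268, 3817^32 ≡ 19341, 3817^64 ≡ 8654, 3817^128 ≡ 44672, 3817^256 ≡ 43284, 3817^512 ≡ 10785, 3817^1024 ≡ 31958, 3817^2048 ≡ 24718, 3817^4096 ≡ 49007, 3817^8192 ≡ 23045, 3817^16384 ≡ 19811.
28265 = 16384 + 8192 + 2048 + 1024 + 512 + 64 + 32 + 8 + 1, so 3817^28265 ≡ 19811·23045·24718·31958·10785·8654·19341·24041·3817 ≡ 1 (mod 56531).

1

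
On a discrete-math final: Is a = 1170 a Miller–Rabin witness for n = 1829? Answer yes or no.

n − 1 = 1828 = 2^2 · 457, so s = 2 and d = 457.
Repeated squaring mod 1829: 1170^1 ≡ 1170, 1170^2 ≡ 808, 1170^4 ≡ 1740, 1170^8 ≡ 605, 1170^16 ≡ 225, 1170^32 ≡ 1242, 1170^64 ≡ 717, 1170^128 ≡ 140, 1170^256 ≡ 1310.
457 = 256 + 128 + 64 + 8 + 1, so 1170^457 ≡ 1310·140·717·605·1170 ≡ 432 (mod 1829).
x_0 = 1170^457 mod 1829 = 432.
x_0 is neither 1 nor 1828, so continue squaring.
x_1 = 432^2 mod 1829 = 66.
Reached i = s−1 = 1 without hitting −1: 1170 is a Miller–Rabin witness and 1829 is composite.

yes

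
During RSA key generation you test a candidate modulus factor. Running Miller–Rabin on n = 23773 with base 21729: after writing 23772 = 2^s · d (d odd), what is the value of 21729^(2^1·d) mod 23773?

1

n − 1 = 23772 = 2^2 · 5943, so s = 2 and d = 5943.
x_0 = 21729^5943 mod 23773 = 1.
x_1 = 1^2 mod 23773 = 1.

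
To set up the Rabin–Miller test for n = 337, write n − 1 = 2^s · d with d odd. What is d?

Halving: 336 → 168 → 84 → 42 → 21; 21 is odd.
So 336 = 2^4 · 21.

21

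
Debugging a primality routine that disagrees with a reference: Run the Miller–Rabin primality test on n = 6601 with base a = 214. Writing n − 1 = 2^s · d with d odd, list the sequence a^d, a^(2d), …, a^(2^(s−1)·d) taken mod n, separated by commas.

2920, 4509, 1

n − 1 = 6600 = 2^3 · 825, so s = 3 and d = 825.
x_0 = 214^825 mod 6601 = 2920.
x_1 = 2920^2 mod 6601 = 4509.
x_2 = 4509^2 mod 6601 = 1.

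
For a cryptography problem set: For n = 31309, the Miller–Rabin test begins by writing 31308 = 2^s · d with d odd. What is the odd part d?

7827

Halving: 31308 → 15654 → 7827; 7827 is odd.
So 31308 = 2^2 · 7827.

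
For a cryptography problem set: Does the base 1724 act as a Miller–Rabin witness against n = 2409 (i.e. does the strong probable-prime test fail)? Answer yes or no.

yes

n − 1 = 2408 = 2^3 · 301, so s = 3 and d = 301.
Repeated squaring mod 2409: 1724^1 ≡ 1724, 1724^2 ≡ 1879, 1724^4 ≡ 1456, 1724^8 ≡ 16, 1724^16 ≡ 256, 1724^32 ≡ 493, 1724^64 ≡ 2149, 1724^128 ≡ 148, 1724^256 ≡ 223.
301 = 256 + 32 + 8 + 4 + 1, so 1724^301 ≡ 223·493·16·1456·1724 ≡ 1427 (mod 2409).
x_0 = 1724^301 mod 2409 = 1427.
x_0 is neither 1 nor 2408, so continue squaring.
x_1 = 1427^2 mod 2409 = 724.
x_2 = 724^2 mod 2409 = 1423.
Reached i = s−1 = 2 without hitting −1: 1724 is a Miller–Rabin witness and 2409 is composite.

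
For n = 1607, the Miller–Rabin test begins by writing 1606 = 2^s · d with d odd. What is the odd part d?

Halving: 1606 → 803; 803 is odd.
So 1606 = 2^1 · 803.

803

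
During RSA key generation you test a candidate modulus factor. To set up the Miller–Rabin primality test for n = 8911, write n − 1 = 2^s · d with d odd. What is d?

4455

Halving: 8910 → 4455; 4455 is odd.
So 8910 = 2^1 · 4455.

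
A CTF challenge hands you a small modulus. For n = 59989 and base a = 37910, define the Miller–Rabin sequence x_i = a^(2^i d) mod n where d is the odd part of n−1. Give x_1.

51879

n − 1 = 59988 = 2^2 · 14997, so s = 2 and d = 14997.
x_0 = 37910^14997 mod 59989 = 2625.
x_1 = 2625^2 mod 59989 = 51879.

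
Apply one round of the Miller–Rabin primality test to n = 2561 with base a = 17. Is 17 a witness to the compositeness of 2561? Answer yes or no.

yes

n − 1 = 2560 = 2^9 · 5, so s = 9 and d = 5.
x_0 = 17^5 mod 2561 = 1063.
x_0 is neither 1 nor 2560, so continue squaring.
x_1 = 1063^2 mod 2561 = 568.
x_2 = 568^2 mod 2561 = 2499.
x_3 = 2499^2 mod 2561 = 1283.
x_4 = 1283^2 mod 2561 = 1927.
x_5 = 1927^2 mod 2561 = 2440.
x_6 = 2440^2 mod 2561 = 1836.
x_7 = 1836^2 mod 2561 = 620.
x_8 = 620^2 mod 2561 = 250.
Reached i = s−1 = 8 without hitting −1: 17 is a Miller–Rabin witness and 2561 is composite.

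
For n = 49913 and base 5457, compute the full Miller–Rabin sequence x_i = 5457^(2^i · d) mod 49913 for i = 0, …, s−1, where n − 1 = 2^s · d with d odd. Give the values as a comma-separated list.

n − 1 = 49912 = 2^3 · 6239, so s = 3 and d = 6239.
x_0 = 5457^6239 mod 49913 = 48561.
x_1 = 48561^2 mod 49913 = 31036.
x_2 = 31036^2 mod 49913 = 12222.

48561, 31036, 12222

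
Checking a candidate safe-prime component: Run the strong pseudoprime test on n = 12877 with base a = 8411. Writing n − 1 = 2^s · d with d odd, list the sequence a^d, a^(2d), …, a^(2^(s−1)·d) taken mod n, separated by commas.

n − 1 = 12876 = 2^2 · 3219, so s = 2 and d = 3219.
x_0 = 8411^3219 mod 12877 = 8228.
x_1 = 8228^2 mod 12877 = 5595.

8228, 5595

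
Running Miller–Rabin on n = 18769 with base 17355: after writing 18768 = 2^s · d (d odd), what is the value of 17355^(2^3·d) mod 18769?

n − 1 = 18768 = 2^4 · 1173, so s = 4 and d = 1173.
x_0 = 17355^1173 mod 18769 = 18047.
x_1 = 18047^2 mod 18769 = 14521.
x_2 = 14521^2 mod 18769 = 8495.
x_3 = 8495^2 mod 18769 = 16989.

16989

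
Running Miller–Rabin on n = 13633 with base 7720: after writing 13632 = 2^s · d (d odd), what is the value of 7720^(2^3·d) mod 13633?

n − 1 = 13632 = 2^6 · 213, so s = 6 and d = 213.
x_0 = 7720^213 mod 13633 = 9761.
x_1 = 9761^2 mod 13633 = 9717.
x_2 = 9717^2 mod 13633 = 11564.
x_3 = 11564^2 mod 13633 = 13632.

13632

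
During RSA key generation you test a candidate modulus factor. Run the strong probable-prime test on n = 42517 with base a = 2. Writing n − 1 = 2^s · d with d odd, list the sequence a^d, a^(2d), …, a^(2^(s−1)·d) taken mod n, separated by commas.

n − 1 = 42516 = 2^2 · 10629, so s = 2 and d = 10629.
x_0 = 2^10629 mod 42517 = 38027.
x_1 = 38027^2 mod 42517 = 7042.

38027, 7042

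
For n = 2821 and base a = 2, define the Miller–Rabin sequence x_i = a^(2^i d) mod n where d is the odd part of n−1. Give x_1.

1520

n − 1 = 2820 = 2^2 · 705, so s = 2 and d = 705.
By repeated squaring, 2^705 ≡ 2605 (mod 2821).
x_0 = 2605.
x_1 = 2605^2 mod 2821 = 1520.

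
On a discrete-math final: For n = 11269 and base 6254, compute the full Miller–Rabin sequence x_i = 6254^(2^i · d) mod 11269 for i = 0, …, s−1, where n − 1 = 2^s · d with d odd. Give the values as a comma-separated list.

n − 1 = 11268 = 2^2 · 2817, so s = 2 and d = 2817.
x_0 = 6254^2817 mod 11269 = 2183.
x_1 = 2183^2 mod 11269 = 9971.

2183, 9971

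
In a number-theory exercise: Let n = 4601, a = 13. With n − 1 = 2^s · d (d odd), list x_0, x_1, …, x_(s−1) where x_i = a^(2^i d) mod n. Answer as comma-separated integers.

n − 1 = 4600 = 2^3 · 575, so s = 3 and d = 575.
x_0 = 13^575 mod 4601 = 4596.
x_1 = 4596^2 mod 4601 = 25.
x_2 = 25^2 mod 4601 = 625.

4596, 25, 625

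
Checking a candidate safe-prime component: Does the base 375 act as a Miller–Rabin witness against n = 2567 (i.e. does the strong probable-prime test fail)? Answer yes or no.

yes

n − 1 = 2566 = 2^1 · 1283, so s = 1 and d = 1283.
By repeated squaring, 375^1283 ≡ 630 (mod 2567).
x_0 = 375^1283 mod 2567 = 630.
x_0 ∉ {1, 2566} and s = 1, so 375 is a Miller–Rabin witness and 2567 is composite.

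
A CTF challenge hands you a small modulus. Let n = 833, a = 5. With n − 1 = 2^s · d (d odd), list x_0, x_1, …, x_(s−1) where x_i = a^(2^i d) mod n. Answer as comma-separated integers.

n − 1 = 832 = 2^6 · 13, so s = 6 and d = 13.
x_0 = 5^13 mod 833 = 768.
x_1 = 768^2 mod 833 = 60.
x_2 = 60^2 mod 833 = 268.
x_3 = 268^2 mod 833 = 186.
x_4 = 186^2 mod 833 = 443.
x_5 = 443^2 mod 833 = 494.

768, 60, 268, 186, 443, 494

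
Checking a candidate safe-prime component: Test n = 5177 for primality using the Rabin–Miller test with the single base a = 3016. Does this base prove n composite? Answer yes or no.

yes

n − 1 = 5176 = 2^3 · 647, so s = 3 and d = 647.
By repeated squaring, 3016^647 ≡ 2406 (mod 5177).
x_0 = 3016^647 mod 5177 = 2406.
x_0 is neither 1 nor 5176, so continue squaring.
x_1 = 2406^2 mod 5177 = 950.
x_2 = 950^2 mod 5177 = 1702.
Reached i = s−1 = 2 without hitting −1: 3016 is a Miller–Rabin witness and 5177 is composite.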